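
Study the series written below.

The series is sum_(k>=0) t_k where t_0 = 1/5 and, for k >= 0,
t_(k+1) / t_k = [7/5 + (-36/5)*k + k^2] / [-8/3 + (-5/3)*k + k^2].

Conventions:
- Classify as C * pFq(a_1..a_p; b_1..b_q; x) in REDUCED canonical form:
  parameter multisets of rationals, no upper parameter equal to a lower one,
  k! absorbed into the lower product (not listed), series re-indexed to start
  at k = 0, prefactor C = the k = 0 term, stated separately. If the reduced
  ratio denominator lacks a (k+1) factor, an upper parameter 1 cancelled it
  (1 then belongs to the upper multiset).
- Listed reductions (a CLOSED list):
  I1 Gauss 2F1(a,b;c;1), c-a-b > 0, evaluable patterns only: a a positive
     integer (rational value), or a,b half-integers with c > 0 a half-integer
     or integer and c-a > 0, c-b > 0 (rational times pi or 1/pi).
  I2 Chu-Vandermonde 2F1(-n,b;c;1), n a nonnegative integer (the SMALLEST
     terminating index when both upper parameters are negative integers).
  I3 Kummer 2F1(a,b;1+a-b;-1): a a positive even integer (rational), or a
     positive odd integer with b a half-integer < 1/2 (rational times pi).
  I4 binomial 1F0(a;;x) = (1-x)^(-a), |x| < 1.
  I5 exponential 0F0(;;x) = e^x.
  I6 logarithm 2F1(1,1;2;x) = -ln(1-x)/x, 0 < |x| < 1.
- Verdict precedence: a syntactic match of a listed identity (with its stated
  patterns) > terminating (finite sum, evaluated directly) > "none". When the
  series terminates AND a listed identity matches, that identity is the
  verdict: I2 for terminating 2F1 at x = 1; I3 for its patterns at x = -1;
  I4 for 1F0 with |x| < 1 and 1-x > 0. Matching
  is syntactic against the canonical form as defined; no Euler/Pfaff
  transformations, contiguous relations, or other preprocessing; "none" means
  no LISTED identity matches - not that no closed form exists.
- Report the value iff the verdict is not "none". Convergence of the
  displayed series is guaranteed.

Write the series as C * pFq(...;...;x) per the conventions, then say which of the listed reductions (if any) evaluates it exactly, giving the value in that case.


Key observation: x = 1 and the expanded ratio factors over Q; C = 1/5, x = 1, roots give parameters.
Adjacent-term ratio: r(k) = 1 * (k-7) (k-1/5) / [(k-8/3) (k+1)] - rational in k. x = 1; t_0 = 1/5; negate the roots.

x = 1 here; the reduced form reads 2F1, upper {-7, -1/5}, lower {-8/3}, C = 1/5. Verdict at x = 1: Vandermonde's identity (I2) matches (terminating 2F1 at x = 1 with n = 7, b = -1/5, c = -8/3). Sum: 9426527/39062500.


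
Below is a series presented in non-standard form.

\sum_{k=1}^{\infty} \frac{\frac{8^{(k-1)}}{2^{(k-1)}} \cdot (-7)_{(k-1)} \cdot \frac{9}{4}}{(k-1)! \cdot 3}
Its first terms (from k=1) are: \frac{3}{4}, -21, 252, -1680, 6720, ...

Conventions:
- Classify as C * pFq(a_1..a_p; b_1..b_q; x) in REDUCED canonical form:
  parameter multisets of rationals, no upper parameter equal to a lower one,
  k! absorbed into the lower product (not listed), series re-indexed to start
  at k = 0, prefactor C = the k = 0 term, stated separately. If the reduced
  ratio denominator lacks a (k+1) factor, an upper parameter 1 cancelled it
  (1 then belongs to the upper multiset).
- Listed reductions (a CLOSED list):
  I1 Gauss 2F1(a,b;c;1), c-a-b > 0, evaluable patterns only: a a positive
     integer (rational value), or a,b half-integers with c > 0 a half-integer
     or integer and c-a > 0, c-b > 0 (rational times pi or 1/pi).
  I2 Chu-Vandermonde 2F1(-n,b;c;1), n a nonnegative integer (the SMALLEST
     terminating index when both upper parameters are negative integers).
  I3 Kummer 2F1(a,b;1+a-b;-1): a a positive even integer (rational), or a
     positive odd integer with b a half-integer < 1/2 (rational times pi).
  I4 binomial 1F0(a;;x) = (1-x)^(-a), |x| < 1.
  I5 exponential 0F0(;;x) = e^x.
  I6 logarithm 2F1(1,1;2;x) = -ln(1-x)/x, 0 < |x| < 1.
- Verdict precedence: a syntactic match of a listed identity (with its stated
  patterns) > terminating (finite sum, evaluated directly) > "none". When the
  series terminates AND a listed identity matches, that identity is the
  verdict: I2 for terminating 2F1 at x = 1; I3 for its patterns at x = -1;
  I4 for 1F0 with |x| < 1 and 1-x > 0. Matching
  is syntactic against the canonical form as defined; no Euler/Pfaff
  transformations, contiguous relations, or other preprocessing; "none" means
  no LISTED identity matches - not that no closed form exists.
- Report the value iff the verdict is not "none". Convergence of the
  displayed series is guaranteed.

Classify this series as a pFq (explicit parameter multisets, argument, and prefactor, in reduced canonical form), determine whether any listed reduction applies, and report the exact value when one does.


Classification (C = \frac{3}{4}): 1F0 with upper {-7}, lower {-}, argument x = 4. Verdict: terminating (-7 upstairs). 8 nonzero terms in all; added directly. Hence: -\frac{6561}{4}.

Key step: with t_0 = \frac{3}{4}, the constant factors (C = 3/4, x = 4) combine into one prefactor.
Step ratio: r(k) = 4 * (k-7) / [(k+1)] - rational in k, leading ratio 4; with t_0 = \frac{3}{4}, classification follows.


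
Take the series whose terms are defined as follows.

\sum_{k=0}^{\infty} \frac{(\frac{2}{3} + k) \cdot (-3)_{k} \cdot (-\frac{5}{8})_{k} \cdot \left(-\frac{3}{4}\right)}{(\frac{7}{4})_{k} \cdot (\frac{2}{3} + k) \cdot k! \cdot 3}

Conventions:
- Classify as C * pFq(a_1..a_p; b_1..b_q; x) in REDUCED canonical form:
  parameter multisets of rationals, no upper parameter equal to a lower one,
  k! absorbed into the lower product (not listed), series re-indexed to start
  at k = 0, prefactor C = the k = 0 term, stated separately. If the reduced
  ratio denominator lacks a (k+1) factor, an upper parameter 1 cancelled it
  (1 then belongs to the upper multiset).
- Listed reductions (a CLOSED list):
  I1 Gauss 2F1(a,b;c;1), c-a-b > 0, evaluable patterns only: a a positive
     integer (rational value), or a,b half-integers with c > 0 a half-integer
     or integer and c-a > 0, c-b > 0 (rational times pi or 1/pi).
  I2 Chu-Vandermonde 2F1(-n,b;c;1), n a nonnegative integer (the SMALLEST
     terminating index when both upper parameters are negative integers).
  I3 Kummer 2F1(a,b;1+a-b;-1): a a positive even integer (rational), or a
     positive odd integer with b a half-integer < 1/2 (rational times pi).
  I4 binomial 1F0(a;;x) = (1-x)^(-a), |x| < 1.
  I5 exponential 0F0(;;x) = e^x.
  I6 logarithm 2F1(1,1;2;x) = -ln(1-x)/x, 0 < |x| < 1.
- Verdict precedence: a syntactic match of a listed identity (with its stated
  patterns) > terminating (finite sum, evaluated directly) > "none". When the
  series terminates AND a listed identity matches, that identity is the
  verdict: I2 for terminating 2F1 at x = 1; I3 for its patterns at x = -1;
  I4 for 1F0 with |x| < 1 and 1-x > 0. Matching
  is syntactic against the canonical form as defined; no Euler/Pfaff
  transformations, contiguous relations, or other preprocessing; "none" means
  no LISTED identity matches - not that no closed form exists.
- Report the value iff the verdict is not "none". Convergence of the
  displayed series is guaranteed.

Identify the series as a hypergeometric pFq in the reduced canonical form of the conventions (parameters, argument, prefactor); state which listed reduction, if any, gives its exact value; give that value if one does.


At argument 1: a 2F1 with upper {-3, -\frac{5}{8}}, lower {\frac{7}{4}}, scaled by C = -\frac{1}{4}. Verdict: Vandermonde's identity (I2) applies (terminating 2F1 at x = 1 with n = 3, b = -5/8, c = \frac{7}{4}). Value: -\frac{171}{352}.

Structural cue: from the first term -\frac{1}{4}: the constant factors (C = -1/4, x = 1) combine into one prefactor.
Consecutive-term ratio: r(k) = 1 * (k-3) (k-\frac{5}{8}) / [(k+\frac{7}{4}) (k+1)] - rational; roots negated = parameters, x = 1, C = -\frac{1}{4}.


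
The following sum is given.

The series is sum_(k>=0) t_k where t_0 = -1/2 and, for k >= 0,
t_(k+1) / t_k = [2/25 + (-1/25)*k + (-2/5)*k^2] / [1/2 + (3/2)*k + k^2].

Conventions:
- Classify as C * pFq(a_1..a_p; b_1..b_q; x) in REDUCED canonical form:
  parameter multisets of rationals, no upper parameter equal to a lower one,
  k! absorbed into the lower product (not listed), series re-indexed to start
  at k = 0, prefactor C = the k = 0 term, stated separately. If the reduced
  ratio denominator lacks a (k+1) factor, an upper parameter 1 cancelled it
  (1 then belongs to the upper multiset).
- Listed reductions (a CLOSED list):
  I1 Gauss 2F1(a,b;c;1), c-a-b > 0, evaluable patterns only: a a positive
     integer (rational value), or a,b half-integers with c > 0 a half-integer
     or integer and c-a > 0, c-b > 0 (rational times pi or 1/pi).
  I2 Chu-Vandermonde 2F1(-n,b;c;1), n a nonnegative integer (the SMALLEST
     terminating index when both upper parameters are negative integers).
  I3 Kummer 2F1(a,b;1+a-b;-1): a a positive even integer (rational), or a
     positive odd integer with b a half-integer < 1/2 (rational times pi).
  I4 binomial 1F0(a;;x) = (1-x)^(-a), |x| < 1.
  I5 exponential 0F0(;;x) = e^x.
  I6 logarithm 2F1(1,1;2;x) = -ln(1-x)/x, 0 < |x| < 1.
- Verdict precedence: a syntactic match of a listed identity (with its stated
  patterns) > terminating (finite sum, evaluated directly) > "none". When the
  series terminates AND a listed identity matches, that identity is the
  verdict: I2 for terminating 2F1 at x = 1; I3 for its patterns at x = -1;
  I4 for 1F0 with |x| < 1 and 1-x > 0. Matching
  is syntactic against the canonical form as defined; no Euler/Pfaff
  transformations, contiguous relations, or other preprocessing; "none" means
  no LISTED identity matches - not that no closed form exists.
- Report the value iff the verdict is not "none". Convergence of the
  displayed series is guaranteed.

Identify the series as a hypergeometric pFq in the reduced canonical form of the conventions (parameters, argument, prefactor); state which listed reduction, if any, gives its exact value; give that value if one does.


Prefactor -1/2, argument -2/5: 1F0 with upper {-2/5} over lower {-}. Verdict: binomial (I4) fires (the 1F0 binomial series: exponent 2/5, x = -2/5). Exact value: (-1/2) * (7/5)^(2/5).

Structural cue: from the first term -1/2: the expanded ratio factors over Q; C = -1/2, x = -2/5, roots give parameters.
Term ratio: r(k) = (-2/5) * (k-2/5) / [(k+1)] - rational in k, leading ratio (-2/5); with t_0 = -1/2, classification follows.


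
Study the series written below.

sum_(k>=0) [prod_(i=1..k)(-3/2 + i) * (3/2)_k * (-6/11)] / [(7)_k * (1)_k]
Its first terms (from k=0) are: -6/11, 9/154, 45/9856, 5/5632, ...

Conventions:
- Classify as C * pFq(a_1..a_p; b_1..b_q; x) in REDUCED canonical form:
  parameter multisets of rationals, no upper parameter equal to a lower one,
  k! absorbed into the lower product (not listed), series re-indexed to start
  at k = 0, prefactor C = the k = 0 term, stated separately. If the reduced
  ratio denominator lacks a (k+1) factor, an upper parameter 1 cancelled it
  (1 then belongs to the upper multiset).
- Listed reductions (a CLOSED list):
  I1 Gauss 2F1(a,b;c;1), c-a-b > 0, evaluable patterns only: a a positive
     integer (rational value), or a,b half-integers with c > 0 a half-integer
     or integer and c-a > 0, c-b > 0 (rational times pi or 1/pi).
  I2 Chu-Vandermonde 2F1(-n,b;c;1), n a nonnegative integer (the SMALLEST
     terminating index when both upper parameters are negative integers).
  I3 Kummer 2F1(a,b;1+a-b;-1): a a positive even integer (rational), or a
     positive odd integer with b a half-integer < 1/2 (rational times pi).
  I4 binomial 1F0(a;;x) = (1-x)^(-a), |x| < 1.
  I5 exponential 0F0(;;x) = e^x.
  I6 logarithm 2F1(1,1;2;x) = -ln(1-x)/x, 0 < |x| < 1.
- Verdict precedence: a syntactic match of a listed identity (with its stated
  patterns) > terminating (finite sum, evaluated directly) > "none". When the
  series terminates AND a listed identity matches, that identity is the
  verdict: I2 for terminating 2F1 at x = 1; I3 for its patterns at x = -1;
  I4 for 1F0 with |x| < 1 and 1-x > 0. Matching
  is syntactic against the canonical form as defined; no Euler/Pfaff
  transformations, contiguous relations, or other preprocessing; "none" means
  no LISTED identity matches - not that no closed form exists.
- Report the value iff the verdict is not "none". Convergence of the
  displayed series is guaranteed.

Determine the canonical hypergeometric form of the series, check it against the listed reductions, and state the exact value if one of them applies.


Structural cue: t_0 = -6/11 here, and (1)_k (prefactor -6/11) is k! itself.
Term ratio: r(k) = 1 * (k-1/2) (k+3/2) / [(k+7) (k+1)] ; factor over Q: parameters, x = 1, and C = -6/11.

Canonical form: C = -6/11 times 2F1 with upper {-1/2, 3/2}, lower {7}, x = 1. Verdict: this is the half-integer Gauss pattern (I1) (x = 1; upper {-1/2, 3/2} half-integers, c = 7 in the evaluable pattern). Its exact value is (-1048576/693693) / pi.


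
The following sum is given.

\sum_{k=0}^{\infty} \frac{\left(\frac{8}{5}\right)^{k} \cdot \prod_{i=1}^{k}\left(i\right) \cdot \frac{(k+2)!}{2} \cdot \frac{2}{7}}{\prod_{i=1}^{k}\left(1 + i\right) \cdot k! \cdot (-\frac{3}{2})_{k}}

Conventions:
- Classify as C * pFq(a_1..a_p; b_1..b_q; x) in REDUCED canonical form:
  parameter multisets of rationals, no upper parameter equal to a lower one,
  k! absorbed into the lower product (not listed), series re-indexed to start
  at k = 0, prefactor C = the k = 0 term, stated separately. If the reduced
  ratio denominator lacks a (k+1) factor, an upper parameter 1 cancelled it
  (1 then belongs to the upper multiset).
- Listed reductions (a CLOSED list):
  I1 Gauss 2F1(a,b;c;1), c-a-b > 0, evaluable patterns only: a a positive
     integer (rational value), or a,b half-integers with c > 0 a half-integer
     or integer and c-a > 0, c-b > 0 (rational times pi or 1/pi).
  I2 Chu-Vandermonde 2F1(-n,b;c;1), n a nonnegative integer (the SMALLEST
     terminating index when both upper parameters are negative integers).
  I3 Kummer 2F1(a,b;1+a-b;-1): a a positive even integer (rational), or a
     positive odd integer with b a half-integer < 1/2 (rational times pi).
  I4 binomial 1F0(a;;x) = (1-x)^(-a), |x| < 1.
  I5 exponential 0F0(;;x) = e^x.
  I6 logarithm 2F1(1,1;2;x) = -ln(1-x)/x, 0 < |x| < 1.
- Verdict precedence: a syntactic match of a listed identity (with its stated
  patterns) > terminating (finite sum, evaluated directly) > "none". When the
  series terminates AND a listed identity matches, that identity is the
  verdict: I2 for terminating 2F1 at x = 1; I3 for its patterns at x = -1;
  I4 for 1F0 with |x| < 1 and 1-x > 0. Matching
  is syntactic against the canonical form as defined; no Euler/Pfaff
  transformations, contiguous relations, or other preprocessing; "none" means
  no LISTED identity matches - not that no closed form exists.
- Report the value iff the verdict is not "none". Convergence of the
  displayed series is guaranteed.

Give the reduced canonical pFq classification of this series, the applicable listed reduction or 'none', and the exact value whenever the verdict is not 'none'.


Canonical form: C = \frac{2}{7} times 2F2 with upper {1, 3}, lower {-\frac{3}{2}, 2}, x = \frac{8}{5}. Verdict: none. A 2F2 with upper {1, 3} fits none of I1-I6 at x = \frac{8}{5}; the sum runs forever.

First insight: t_0 being \frac{2}{7}, the lower running product (C = 2/7) is a rising factorial.
Step ratio: r(k) = \frac{8}{5} * (k+1) (k+3) / [(k-\frac{3}{2}) (k+2) (k+1)] ; factor over Q: parameters, x = \frac{8}{5}, and C = \frac{2}{7}.


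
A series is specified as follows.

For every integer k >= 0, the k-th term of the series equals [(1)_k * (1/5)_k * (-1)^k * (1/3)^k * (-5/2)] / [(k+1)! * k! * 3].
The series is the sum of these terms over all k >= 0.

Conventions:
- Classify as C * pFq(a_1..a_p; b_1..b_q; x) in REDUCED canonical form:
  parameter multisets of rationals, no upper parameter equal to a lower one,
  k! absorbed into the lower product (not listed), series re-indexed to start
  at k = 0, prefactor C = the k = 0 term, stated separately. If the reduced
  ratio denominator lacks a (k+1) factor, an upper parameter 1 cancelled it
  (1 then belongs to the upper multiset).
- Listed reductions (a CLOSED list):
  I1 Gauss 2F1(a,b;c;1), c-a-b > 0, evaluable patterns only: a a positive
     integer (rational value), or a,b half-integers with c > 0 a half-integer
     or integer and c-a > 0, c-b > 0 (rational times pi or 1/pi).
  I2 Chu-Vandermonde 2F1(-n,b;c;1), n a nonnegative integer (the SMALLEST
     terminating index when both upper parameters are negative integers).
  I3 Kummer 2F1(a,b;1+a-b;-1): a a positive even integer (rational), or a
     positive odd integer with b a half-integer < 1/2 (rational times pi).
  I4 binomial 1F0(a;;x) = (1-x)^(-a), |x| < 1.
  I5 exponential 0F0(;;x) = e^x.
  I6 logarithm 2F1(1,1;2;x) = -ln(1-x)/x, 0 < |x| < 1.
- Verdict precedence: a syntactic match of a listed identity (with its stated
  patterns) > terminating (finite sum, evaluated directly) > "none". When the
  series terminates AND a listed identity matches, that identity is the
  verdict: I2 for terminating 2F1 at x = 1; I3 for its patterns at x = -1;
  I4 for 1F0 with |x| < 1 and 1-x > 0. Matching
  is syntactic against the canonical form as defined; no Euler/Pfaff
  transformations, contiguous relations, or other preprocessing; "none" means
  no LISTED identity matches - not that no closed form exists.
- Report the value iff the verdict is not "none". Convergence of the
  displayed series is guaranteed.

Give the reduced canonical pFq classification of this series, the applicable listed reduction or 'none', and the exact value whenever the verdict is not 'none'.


At argument -1/3: a 2F1 with upper {1/5, 1}, lower {2}, scaled by C = -5/6. Verdict: no listed reduction: x = -1/3 and upper {1/5, 1} fail every I1-I6 pattern.

Structural cue: with t_0 = -5/6, the constant factors (prefactor -5/6) combine into one prefactor.
Consecutive-term ratio: r(k) = (-1/3) * (k+1/5) (k+1) / [(k+2) (k+1)] ; factor over Q: parameters, x = (-1/3), and C = -5/6.


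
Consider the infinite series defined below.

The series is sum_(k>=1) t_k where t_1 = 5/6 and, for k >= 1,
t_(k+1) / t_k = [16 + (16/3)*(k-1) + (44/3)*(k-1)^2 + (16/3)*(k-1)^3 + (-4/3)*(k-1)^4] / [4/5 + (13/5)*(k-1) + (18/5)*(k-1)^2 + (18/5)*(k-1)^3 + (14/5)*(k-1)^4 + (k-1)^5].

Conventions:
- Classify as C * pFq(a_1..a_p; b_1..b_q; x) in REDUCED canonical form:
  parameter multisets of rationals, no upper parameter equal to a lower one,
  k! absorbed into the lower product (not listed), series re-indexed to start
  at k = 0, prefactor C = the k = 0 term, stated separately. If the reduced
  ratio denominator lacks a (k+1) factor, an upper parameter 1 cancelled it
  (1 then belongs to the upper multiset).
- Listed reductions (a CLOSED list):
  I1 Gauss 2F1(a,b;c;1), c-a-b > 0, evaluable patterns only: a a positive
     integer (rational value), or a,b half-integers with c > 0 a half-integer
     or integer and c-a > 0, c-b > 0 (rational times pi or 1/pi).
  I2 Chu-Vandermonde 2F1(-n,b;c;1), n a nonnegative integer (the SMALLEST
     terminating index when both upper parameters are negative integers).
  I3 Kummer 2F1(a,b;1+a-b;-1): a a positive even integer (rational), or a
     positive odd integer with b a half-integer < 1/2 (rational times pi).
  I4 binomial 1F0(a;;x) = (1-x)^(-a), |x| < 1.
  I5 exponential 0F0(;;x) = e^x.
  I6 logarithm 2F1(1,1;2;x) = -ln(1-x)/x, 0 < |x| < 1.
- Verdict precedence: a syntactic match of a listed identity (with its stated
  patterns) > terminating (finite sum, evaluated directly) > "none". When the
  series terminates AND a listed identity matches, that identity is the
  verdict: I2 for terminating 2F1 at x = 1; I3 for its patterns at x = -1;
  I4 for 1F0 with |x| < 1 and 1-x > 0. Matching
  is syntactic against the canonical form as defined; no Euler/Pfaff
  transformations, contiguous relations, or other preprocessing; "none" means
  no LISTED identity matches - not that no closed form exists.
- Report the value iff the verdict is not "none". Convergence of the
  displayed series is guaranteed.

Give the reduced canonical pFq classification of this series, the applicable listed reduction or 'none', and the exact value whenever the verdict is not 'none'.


At argument -4/3: a 2F2 with upper {-6, 2}, lower {4/5, 1}, scaled by C = 5/6. Verdict: terminating - upper parameter -6 makes this a finite sum (last index 6), evaluated exactly. Value: 53602367255/455503986.

First insight: from the first term 5/6: roots of the ratio polynomials (C = 5/6, x = -4/3) are the negated parameters.
Ratio: r(k) = (-4/3) * (k-6) (k+2) / [(k+4/5) (k+1) (k+1)] - rational; roots negated = parameters, x = (-4/3), C = 5/6.


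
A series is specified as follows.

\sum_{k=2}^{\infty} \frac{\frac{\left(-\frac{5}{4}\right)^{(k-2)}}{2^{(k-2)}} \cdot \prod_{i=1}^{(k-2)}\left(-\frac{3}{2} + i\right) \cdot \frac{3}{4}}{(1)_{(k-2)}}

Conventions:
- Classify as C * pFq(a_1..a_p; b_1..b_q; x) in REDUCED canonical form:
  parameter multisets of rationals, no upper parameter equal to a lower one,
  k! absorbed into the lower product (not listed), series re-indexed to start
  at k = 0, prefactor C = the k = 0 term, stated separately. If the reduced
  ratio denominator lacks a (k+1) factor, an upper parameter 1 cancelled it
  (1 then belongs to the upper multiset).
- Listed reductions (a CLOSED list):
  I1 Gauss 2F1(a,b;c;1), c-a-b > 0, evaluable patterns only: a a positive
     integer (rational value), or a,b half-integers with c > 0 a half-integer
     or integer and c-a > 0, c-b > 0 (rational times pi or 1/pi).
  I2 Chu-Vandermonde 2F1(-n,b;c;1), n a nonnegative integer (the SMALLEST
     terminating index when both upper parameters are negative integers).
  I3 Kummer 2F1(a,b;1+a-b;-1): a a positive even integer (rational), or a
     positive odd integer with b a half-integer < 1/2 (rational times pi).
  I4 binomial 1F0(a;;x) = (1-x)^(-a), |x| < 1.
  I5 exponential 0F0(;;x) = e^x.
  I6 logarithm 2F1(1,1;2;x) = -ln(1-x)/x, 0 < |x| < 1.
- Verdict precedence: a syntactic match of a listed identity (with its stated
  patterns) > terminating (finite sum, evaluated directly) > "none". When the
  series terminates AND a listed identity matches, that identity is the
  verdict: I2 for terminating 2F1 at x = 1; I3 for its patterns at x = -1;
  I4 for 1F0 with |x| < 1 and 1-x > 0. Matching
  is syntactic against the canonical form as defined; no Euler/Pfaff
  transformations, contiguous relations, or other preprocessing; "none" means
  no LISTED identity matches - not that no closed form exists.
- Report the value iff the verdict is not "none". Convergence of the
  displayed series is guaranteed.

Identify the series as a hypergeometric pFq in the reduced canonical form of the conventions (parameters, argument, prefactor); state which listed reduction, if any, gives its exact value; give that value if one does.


Canonical form: C = \frac{3}{4} times 1F0 with upper {-\frac{1}{2}}, lower {-}, x = -\frac{5}{8}. Verdict: binomial (I4) fires (the 1F0 binomial series: exponent 1/2, x = -\frac{5}{8}). Sum: \frac{3}{4} \cdot \left(\frac{13}{8}\right)^{\frac{1}{2}}.

First insight: x = -\frac{5}{8} and the running product (prefactor 3/4) telescopes to a rising factorial.
Ratio: r(k) = -\frac{5}{8} * (k-\frac{1}{2}) / [(k+1)] - rational in k. x = -\frac{5}{8}; t_0 = \frac{3}{4}; negate the roots.


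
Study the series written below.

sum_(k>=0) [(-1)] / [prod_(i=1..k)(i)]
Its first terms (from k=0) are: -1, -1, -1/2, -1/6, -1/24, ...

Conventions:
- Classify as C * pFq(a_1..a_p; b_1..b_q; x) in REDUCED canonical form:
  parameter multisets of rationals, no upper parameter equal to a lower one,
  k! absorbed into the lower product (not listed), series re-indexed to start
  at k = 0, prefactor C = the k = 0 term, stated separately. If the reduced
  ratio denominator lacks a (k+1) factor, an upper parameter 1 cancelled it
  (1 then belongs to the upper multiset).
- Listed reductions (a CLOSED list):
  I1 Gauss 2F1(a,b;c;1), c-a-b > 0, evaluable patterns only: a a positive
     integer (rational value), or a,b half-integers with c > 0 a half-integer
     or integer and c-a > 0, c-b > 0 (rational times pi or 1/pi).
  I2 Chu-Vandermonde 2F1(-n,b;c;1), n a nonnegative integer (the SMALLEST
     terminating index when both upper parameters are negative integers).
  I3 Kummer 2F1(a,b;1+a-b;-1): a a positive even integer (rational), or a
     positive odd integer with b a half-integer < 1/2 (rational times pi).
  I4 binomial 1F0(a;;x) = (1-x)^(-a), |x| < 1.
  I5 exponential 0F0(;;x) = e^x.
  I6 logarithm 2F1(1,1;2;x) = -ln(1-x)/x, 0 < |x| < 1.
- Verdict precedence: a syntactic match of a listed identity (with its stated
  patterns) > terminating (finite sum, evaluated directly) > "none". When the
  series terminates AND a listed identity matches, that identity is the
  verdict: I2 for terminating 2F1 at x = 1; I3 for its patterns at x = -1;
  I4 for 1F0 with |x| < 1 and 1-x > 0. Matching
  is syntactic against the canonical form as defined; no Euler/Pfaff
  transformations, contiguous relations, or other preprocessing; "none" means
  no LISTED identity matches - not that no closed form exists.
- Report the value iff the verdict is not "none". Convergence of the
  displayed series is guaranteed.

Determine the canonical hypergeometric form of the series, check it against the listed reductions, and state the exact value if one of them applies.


x = 1 here; the reduced form reads 0F0, upper {-}, lower {-}, C = -1. Verdict at x = 1: the exponential series (I5) matches (the 0F0 exponential series at x = 1). Hence: (-1) * e^(1).

Key observation: x = 1 and the product of the first k integers (C = -1) is k!.
Consecutive-term ratio: r(k) = 1 * 1 / [(k+1)] - rational in k, leading ratio 1; with t_0 = -1, classification follows.


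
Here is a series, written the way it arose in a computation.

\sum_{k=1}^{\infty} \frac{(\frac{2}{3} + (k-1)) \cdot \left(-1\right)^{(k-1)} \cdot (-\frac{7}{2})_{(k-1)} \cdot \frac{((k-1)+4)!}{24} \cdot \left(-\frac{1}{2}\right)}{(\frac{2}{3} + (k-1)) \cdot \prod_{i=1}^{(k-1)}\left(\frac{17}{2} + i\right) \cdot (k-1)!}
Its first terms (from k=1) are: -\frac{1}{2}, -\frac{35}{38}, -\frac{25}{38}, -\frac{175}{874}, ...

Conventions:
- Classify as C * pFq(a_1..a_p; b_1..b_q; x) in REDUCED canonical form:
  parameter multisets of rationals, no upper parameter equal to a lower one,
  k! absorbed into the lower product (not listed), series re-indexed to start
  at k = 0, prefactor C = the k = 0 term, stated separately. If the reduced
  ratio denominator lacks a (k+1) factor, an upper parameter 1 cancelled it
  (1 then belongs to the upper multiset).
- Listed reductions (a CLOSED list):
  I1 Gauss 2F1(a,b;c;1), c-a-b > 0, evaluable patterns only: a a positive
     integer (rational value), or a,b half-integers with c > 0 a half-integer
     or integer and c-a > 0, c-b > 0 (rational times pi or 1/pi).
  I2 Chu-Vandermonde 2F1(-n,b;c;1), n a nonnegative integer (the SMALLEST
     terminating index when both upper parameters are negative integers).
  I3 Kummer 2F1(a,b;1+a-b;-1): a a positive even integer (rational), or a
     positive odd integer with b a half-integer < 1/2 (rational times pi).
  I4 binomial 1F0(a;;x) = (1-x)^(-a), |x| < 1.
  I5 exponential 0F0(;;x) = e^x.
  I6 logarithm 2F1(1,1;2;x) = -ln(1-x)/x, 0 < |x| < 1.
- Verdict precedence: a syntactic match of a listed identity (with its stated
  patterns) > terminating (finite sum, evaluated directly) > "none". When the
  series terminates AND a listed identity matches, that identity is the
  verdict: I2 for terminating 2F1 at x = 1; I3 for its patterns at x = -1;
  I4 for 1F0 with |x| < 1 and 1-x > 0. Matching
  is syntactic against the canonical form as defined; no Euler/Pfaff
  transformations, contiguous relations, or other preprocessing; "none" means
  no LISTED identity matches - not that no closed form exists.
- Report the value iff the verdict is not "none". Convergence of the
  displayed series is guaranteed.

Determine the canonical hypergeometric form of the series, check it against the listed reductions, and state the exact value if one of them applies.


At argument -1: a 2F1 with upper {-\frac{7}{2}, 5}, lower {\frac{19}{2}}, scaled by C = -\frac{1}{2}. Verdict: the Kummer evaluation I3 fires (x = -1; c = \frac{19}{2} equals 1+a-b for upper {-\frac{7}{2}, 5}: listed pattern). Its exact value is \left(-\frac{765765}{1048576}\right) \cdot \pi.

Key observation: x = -1 and the factor k + 2/3 cancels (top and bottom), leaving C = -1/2, x = -1.
Adjacent-term ratio: r(k) = -1 * (k-\frac{7}{2}) (k+5) / [(k+\frac{19}{2}) (k+1)] - poly over poly, x = -1 from leading terms; C = -\frac{1}{2} at k = 0.


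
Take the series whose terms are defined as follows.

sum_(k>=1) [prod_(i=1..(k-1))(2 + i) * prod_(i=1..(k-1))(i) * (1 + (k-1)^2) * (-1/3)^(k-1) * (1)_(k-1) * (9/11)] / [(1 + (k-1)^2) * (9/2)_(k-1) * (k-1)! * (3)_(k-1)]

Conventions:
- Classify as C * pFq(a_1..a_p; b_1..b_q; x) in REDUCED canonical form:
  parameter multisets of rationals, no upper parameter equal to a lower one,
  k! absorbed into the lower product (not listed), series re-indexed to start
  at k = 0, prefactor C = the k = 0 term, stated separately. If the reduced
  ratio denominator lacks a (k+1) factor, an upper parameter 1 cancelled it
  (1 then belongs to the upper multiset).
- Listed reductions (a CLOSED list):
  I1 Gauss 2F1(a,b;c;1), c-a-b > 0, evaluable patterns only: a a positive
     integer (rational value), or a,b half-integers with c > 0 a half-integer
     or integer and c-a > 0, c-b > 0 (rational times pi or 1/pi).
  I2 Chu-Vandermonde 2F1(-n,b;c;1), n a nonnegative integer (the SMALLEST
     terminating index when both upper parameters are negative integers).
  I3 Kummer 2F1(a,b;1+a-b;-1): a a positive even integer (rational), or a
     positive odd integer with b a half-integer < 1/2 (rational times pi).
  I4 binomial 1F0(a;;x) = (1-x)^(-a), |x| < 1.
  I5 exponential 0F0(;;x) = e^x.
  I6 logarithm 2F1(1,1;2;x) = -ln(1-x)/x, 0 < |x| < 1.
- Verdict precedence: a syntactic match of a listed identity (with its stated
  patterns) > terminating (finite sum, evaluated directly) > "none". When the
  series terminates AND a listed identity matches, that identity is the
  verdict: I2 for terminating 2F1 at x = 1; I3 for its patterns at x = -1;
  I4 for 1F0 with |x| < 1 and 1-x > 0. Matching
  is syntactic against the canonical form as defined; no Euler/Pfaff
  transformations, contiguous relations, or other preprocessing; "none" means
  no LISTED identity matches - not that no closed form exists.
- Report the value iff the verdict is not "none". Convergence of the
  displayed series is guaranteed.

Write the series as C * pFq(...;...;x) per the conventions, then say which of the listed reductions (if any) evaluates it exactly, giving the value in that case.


Structural cue: with t_0 = 9/11, the running product (C = 9/11, x = -1/3) telescopes to a rising factorial.
Term ratio: r(k) = (-1/3) * (k+1) (k+1) / [(k+9/2) (k+1)] - rational in k. x = (-1/3); t_0 = 9/11; negate the roots.

Canonical form: C = 9/11 times 2F1 with upper {1, 1}, lower {9/2}, x = -1/3. Verdict: none here - no I1-I6 shape fits x = -1/3 with lower {9/2}.


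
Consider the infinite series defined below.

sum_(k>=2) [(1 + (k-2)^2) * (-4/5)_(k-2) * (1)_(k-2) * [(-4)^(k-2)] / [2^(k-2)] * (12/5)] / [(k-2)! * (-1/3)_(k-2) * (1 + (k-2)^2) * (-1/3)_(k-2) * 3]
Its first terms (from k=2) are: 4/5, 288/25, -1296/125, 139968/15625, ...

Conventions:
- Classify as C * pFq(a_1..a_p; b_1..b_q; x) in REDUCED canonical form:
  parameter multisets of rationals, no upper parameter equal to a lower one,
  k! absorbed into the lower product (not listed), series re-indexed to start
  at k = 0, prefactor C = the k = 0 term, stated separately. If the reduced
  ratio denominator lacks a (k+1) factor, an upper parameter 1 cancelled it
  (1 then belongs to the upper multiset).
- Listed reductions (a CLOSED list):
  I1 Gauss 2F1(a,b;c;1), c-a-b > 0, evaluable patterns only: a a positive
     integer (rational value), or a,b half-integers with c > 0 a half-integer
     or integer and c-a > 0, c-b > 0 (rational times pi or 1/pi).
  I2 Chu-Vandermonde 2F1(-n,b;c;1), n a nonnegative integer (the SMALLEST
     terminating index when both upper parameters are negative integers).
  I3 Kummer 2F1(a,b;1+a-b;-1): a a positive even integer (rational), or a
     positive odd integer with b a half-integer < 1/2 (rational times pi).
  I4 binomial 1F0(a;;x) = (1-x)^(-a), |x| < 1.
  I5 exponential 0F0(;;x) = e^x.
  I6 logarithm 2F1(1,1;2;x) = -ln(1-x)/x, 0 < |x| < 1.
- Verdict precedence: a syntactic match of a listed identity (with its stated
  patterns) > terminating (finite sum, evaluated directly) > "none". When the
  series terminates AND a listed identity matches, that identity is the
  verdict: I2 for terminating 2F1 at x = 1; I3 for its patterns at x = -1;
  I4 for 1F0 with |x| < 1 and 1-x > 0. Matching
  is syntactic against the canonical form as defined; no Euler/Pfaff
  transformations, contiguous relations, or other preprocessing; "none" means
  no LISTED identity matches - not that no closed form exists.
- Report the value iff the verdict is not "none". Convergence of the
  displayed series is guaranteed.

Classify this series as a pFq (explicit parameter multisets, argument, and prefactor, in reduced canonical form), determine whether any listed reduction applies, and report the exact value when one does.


This is 4/5 * 2F2(-4/5, 1; -1/3, -1/3; -2) in reduced canonical form. Verdict: none - this 2F2 at x = -2 matches no listed pattern, and upper {-4/5, 1} holds no stopper.

Key step: from the first term 4/5: the constant factors (prefactor 4/5) combine into one prefactor.
Consecutive-term ratio: r(k) = (-2) * (k-4/5) (k+1) / [(k-1/3) (k-1/3) (k+1)] - rational; roots negated = parameters, x = (-2), C = 4/5.


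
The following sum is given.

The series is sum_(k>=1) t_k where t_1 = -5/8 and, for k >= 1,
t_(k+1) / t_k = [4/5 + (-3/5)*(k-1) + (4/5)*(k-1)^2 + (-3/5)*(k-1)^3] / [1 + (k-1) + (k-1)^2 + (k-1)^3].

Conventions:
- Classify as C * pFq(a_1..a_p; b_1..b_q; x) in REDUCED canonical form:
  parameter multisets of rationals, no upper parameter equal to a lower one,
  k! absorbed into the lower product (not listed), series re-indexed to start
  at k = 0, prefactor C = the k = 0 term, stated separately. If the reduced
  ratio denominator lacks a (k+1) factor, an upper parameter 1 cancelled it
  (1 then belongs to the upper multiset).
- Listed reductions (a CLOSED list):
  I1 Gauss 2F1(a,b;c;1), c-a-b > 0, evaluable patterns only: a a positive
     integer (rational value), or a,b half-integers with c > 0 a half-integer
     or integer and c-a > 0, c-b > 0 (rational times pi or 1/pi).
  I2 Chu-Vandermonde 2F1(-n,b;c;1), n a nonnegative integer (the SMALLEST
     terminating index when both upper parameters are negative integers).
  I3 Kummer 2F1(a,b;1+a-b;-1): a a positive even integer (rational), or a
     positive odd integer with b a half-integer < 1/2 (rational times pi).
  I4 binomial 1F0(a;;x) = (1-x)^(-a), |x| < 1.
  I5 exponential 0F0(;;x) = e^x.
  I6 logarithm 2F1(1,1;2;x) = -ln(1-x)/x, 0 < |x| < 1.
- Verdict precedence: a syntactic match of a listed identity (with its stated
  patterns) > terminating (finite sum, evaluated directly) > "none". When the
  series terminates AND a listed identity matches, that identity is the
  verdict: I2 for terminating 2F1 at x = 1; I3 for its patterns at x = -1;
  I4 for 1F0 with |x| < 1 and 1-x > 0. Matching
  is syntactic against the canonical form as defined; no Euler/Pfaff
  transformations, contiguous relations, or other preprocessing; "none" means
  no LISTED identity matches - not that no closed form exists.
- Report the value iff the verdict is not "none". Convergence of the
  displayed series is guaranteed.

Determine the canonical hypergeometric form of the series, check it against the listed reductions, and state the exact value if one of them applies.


Prefactor -5/8, argument -3/5: 1F0 with upper {-4/3} over lower {-}. Verdict at x = -3/5: the I4 binomial reduction matches (the 1F0 binomial series: exponent 4/3, x = -3/5). Value: (-5/8) * (8/5)^(4/3).

The tell: t_0 being -5/8, factor the ratio over Q (prefactor -5/8): negated roots = parameters.
Term ratio: r(k) = (-3/5) * (k-4/3) / [(k+1)] - rational; roots negated = parameters, x = (-3/5), C = -5/8.


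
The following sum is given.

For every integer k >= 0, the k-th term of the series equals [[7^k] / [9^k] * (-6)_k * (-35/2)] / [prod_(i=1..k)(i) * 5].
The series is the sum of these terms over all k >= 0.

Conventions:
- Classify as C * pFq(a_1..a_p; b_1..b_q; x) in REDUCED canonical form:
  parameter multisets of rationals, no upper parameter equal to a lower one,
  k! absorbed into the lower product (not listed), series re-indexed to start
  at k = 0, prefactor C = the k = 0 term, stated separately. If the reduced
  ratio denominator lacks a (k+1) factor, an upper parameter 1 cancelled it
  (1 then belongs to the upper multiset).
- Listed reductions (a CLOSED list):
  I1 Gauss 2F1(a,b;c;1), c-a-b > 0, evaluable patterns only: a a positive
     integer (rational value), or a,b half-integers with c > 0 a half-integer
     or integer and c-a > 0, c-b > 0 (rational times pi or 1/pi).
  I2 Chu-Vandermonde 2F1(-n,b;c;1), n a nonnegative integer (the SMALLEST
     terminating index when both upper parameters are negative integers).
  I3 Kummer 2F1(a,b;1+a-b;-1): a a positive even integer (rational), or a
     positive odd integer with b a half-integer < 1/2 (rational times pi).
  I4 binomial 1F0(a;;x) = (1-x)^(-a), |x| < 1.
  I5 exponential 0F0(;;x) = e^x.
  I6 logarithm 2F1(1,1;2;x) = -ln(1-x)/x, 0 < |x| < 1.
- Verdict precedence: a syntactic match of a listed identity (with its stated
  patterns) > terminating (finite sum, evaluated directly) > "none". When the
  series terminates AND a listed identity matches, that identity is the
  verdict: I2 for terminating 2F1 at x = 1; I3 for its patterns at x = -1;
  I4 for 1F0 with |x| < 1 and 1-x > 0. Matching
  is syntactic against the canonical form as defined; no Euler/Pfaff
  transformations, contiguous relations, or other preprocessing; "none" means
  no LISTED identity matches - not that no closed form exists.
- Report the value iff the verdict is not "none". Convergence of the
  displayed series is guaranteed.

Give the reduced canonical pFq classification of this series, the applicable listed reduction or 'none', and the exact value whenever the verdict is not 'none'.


Canonical form: C = -7/2 times 1F0 with upper {-6}, lower {-}, x = 7/9. Verdict (x = 7/9): the I4 binomial reduction applies (the 1F0 binomial series: exponent 6, x = 7/9). Hence: -224/531441.

Key step: t_0 = -7/2 here, and the constant factors (C = -7/2, x = 7/9) combine into one prefactor.
Term ratio: r(k) = (7/9) * (k-6) / [(k+1)] - rational in k. x = (7/9); t_0 = -7/2; negate the roots.


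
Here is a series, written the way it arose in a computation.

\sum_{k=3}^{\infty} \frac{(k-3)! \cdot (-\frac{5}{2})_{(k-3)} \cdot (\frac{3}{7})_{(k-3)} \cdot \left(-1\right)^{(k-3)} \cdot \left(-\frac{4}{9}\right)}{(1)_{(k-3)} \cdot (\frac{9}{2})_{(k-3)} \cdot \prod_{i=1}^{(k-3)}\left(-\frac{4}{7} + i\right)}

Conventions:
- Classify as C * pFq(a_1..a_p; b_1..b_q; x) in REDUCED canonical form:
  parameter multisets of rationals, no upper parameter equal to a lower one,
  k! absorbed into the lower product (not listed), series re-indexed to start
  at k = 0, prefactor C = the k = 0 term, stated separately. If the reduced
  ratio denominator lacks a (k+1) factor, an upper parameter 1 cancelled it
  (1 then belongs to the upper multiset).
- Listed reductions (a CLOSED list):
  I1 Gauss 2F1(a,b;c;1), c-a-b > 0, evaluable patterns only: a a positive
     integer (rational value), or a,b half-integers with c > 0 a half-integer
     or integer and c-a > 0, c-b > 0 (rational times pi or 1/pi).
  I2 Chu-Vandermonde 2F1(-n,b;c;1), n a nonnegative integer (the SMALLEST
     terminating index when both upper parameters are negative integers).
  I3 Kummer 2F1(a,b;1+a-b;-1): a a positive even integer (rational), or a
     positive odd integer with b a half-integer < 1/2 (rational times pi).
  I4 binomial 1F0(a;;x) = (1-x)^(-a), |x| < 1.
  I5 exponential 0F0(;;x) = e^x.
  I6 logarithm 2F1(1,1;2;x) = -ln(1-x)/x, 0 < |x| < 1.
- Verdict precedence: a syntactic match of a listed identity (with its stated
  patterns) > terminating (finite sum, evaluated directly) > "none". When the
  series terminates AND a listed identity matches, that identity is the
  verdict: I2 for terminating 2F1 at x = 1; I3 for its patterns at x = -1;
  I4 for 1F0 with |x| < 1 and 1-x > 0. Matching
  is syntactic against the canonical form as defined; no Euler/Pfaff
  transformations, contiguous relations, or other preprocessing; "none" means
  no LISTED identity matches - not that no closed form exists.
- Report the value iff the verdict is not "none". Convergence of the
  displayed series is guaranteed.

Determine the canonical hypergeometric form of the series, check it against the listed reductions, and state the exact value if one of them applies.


Key observation: t_0 = -\frac{4}{9} here, and the lower running product (prefactor -4/9) is a rising factorial.
Adjacent-term ratio: r(k) = -1 * (k-\frac{5}{2}) (k+1) / [(k+\frac{9}{2}) (k+1)] ; factor over Q: parameters, x = -1, and C = -\frac{4}{9}.

Classification (C = -\frac{4}{9}): 2F1 with upper {-\frac{5}{2}, 1}, lower {\frac{9}{2}}, argument x = -1. Verdict: this is Kummer's theorem (I3) (x = -1; c = \frac{9}{2} equals 1+a-b for upper {-\frac{5}{2}, 1}: listed pattern). Its exact value is \left(-\frac{35}{144}\right) \cdot \pi.
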